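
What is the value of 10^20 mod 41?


p = 41 is prime and the exponent is (p-1)/2 = 20, so by Euler's criterion 10^20 = (10/41) = +1 or -1 mod 41.
Compute by square-and-multiply:
  20 = 16 + 4 (binary 10100)
  Repeated squaring mod 41: 10^1 = 10, 10^2 = 18, 10^4 = 37, 10^8 = 16, 10^16 = 10
  10^20 = 10^16 * 10^4 = 10 * 37 mod 41
    10 * 37 = 370 = 1 mod 41
  10^20 = 1 mod 41
Result 1: 10 is a quadratic residue mod 41.
10^20 mod 41 = 1

1


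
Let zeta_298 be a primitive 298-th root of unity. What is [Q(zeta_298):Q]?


The degree equals Euler's totient phi(298).
298 = 2 * 149
phi(298) = 148

148


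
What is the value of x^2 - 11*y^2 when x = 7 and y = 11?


x^2 - d*y^2
= 7^2 - 11*11^2
= 49 - 1331
= -1282

-1282


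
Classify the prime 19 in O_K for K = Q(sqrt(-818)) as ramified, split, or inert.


K = Q(sqrt(-818)). Since d mod 4 = 2, disc(K) = -3272.
Check p | disc: -3272 mod 19 = 15.
p does not divide disc. Compute Legendre symbol (d/p):
18^((19-1)/2) mod 19 = -1
(d/p) = -1, so p is inert: (p) stays prime with e=1, f=2, g=1.
Therefore p is inert.

inert


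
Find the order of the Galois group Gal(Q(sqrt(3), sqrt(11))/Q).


The 2 square roots of distinct primes are multiplicatively independent over Q,
so [K:Q] = 2^2 and Gal(K/Q) is isomorphic to (Z/2Z)^2.
|Gal| = 2^2 = 4

4


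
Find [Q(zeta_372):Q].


The degree equals Euler's totient phi(372).
372 = 2^2 * 3 * 31
phi(372) = 120

120


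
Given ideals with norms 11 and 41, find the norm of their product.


N(IJ) = N(I) * N(J)
= 11 * 41
= 451

451


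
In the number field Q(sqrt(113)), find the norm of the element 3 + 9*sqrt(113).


N(a + b*sqrt(d)) = a^2 - d*b^2
= (3)^2 - (113)*(9)^2
= 9 - 9153
= -9144

-9144


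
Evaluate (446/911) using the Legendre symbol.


p = 911 is prime, so compute (446/911) with the reciprocity algorithm (Jacobi-symbol steps: pull out 2s via (2/n), flip via reciprocity, reduce):
  pull out 2: (2/911) = +1  (since 911 mod 8 = 7)
  reciprocity: (223/911) -> -(911/223)
  reduce: (19/223)
  reciprocity: (19/223) -> -(223/19)
  reduce: (14/19)
  pull out 2: (2/19) = -1  (since 19 mod 8 = 3)
  reciprocity: (7/19) -> -(19/7)
  reduce: (5/7)
  reciprocity: (5/7) -> +(7/5)
  reduce: (2/5)
  pull out 2: (2/5) = -1  (since 5 mod 8 = 5)
  (1/5) = 1
Product of signs = -1
(446/911) = -1

-1


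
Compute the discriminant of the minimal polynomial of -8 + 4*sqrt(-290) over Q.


The element -8 + 4*sqrt(-290) has minimal polynomial:
x^2 + 16*x + 4704
Discriminant = (16)^2 - 4*(4704)
= 256 - 18816
= -18560

-18560


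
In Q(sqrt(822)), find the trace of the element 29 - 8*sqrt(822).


Tr(a + b*sqrt(d)) = (a + b*sqrt(d)) + (a - b*sqrt(d)) = 2a
= 2 * (29)
= 58

58


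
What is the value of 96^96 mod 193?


p = 193 is prime and the exponent is (p-1)/2 = 96, so by Euler's criterion 96^96 = (96/193) = +1 or -1 mod 193.
Compute by square-and-multiply:
  96 = 64 + 32 (binary 1100000)
  Repeated squaring mod 193: 96^1 = 96, 96^2 = 145, 96^4 = 181, 96^8 = 144, 96^16 = 85, 96^32 = 84, 96^64 = 108
  96^96 = 96^64 * 96^32 = 108 * 84 mod 193
    108 * 84 = 9072 = 1 mod 193
  96^96 = 1 mod 193
Result 1: 96 is a quadratic residue mod 193.
96^96 mod 193 = 1

1


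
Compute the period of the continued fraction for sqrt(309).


Run the CF algorithm for sqrt(309).
a_0 = floor(sqrt(309)) = 17; set m_0=0, q_0=1.
Recurrence: m' = q*a - m,  q' = (d - m'^2)/q,  a' = floor((a_0 + m')/q').
  step 1: m=17, q=20, a=1
  step 2: m=3, q=15, a=1
  step 3: m=12, q=11, a=2
  step 4: m=10, q=19, a=1
  step 5: m=9, q=12, a=2
  step 6: m=15, q=7, a=4
  step 7: m=13, q=20, a=1
  step 8: m=7, q=13, a=1
  step 9: m=6, q=21, a=1
  step 10: m=15, q=4, a=8
  step 11: m=17, q=5, a=6
  step 12: m=13, q=28, a=1
  step 13: m=15, q=3, a=10
  step 14: m=15, q=28, a=1
  step 15: m=13, q=5, a=6
  step 16: m=17, q=4, a=8
  step 17: m=15, q=21, a=1
  step 18: m=6, q=13, a=1
  step 19: m=7, q=20, a=1
  step 20: m=13, q=7, a=4
  step 21: m=15, q=12, a=2
  step 22: m=9, q=19, a=1
  step 23: m=10, q=11, a=2
  step 24: m=12, q=15, a=1
  step 25: m=3, q=20, a=1
  step 26: m=17, q=1, a=34
a_26 = 2*a_0 = 34, so the period closes here.
sqrt(309) = [17; 1, 1, 2, 1, 2, 4, 1, 1, 1, 8, 6, 1, 10, 1, 6, 8, 1, 1, 1, 4, 2, 1, 2, 1, 1, 34]
Period length = 26

26


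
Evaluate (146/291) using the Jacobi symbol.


Compute (146/291) via quadratic reciprocity:
  pull out 2: (2/291) = -1  (since 291 mod 8 = 3)
  reciprocity: (73/291) -> +(291/73)
  reduce: (72/73)
  pull out 2: (2/73) = +1  (since 73 mod 8 = 1)
  pull out 2: (2/73) = +1  (since 73 mod 8 = 1)
  pull out 2: (2/73) = +1  (since 73 mod 8 = 1)
  reciprocity: (9/73) -> +(73/9)
  reduce: (1/9)
  (1/9) = 1
Product of signs = -1

-1


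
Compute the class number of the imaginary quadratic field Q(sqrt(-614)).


K = Q(sqrt(-614)). d mod 4 = 2, so D = disc(K) = 4d = -2456
h(K) equals the number of primitive reduced positive-definite forms (a, b, c) = a*x^2 + b*x*y + c*y^2 with b^2 - 4ac = D,
where reduced means |b| <= a <= c, with b >= 0 whenever |b| = a or a = c, and primitive means gcd(a, b, c) = 1.
Reduced forces 3a^2 <= |D| = 2456, so 1 <= a <= 28; b must have the parity of D, and c = (b^2 - D)/(4a) must be an integer >= a.
Enumerate a = 1..28, b in [-a, a]:
  a=1: (1, 0, 614)  [1]
  a=2: (2, 0, 307)  [1]
  a=3: (3, -2, 205), (3, 2, 205)  [2]
  a=4: none
  a=5: (5, -2, 123), (5, 2, 123)  [2]
  a=6: (6, -4, 103), (6, 4, 103)  [2]
  a=7: (7, -6, 89), (7, 6, 89)  [2]
  a=8: none
  a=9: (9, -8, 70), (9, 8, 70)  [2]
  a=10: (10, -8, 63), (10, 8, 63)  [2]
  a=11..12: none
  a=13: (13, -12, 50), (13, 12, 50)  [2]
  a=14: (14, -8, 45), (14, 8, 45)  [2]
  a=15: (15, -8, 42), (15, -2, 41), (15, 2, 41), (15, 8, 42)  [4]
  a=16: none
  a=17: (17, -14, 39), (17, 14, 39)  [2]
  a=18: (18, -8, 35), (18, 8, 35)  [2]
  a=19..20: none
  a=21: (21, -20, 34), (21, -8, 30), (21, 8, 30), (21, 20, 34)  [4]
  a=22..24: none
  a=25: (25, -12, 26), (25, 12, 26)  [2]
  a=26: none
  a=27: (27, -26, 29), (27, 26, 29)  [2]
  a=28: none
Total reduced forms: 1 + 1 + 2 + 2 + 2 + 2 + 2 + 2 + 2 + 2 + 4 + 2 + 2 + 4 + 2 + 2 = 34
h = 34

34


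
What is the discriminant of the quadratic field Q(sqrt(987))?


For K = Q(sqrt(d)) with d squarefree: disc(K) = d if d = 1 mod 4, and disc(K) = 4d if d = 2 or 3 mod 4.
Here d = 987, and d mod 4 = 3.
d = 3 mod 4, not 1 (O_K = Z[sqrt(d)]), so disc(K) = 4d = 4 * (987) = 3948

3948


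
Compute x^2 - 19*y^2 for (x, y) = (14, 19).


x^2 - d*y^2
= 14^2 - 19*19^2
= 196 - 6859
= -6663

-6663


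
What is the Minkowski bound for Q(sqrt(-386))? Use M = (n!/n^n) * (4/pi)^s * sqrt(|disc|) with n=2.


d = -386, d mod 4 = 2, so disc(K) = 4d = -1544; |disc(K)| = 1544
Imaginary quadratic field, so n = 2, s = r2 = 1, r1 = 0
M = (n!/n^n) * (4/pi)^s * sqrt(|disc(K)|) = (2!/2^2) * (4/pi)^1 * sqrt(1544)
= 0.5 * 1.273240 * 39.293765
= 25.0152

25.0152


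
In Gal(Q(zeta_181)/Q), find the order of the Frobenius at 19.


The Frobenius at p in Gal(Q(zeta_n)/Q) = (Z/nZ)* is the class of p, so its order is ord_181(19), the smallest k >= 1 with 19^k = 1 mod 181.
n = 181 = 181, phi(181) = 180; the order divides phi(n).
Divisors of 180: 1, 2, 3, 4, 5, 6, 9, 10, 12, 15, 18, 20, 30, 36, 45, 60, 90, 180
Repeated squaring mod 181: 19^1 = 19, 19^2 = 180, 19^4 = 1, 19^8 = 1, 19^16 = 1, 19^32 = 1, 19^64 = 1, 19^128 = 1
Test divisors in increasing order:
  k=1: 19^1 = 19 mod 181
  k=2: 19^2 = 180 mod 181
  k=3: 19^3 = 180 * 19 = 162 mod 181
  k=4: 19^4 = 1 mod 181  <- first divisor giving 1
Order = 4

4


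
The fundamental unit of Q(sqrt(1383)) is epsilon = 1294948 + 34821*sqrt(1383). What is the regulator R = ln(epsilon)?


epsilon = 1294948 + 34821*sqrt(1383)
= 2.5899e+06
R = ln(2.5899e+06)
= 14.7671

14.7671


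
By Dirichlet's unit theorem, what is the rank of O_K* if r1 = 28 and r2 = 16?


By Dirichlet's unit theorem:
rank = r1 + r2 - 1
= 28 + 16 - 1
= 43

43


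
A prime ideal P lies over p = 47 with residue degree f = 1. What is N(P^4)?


N(P^a) = p^(a*f)
= 47^(4*1)
= 47^4
= 4879681

4879681


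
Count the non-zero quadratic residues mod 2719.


For prime p, the number of non-zero quadratic residues is (p-1)/2.
= (2719-1)/2
= 1359

1359


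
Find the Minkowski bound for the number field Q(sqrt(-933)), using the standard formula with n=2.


d = -933, d mod 4 = 3, so disc(K) = 4d = -3732; |disc(K)| = 3732
Imaginary quadratic field, so n = 2, s = r2 = 1, r1 = 0
M = (n!/n^n) * (4/pi)^s * sqrt(|disc(K)|) = (2!/2^2) * (4/pi)^1 * sqrt(3732)
= 0.5 * 1.273240 * 61.090097
= 38.8912

38.8912


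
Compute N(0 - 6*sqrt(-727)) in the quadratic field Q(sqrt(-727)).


N(a + b*sqrt(d)) = a^2 - d*b^2
= (0)^2 - (-727)*(-6)^2
= 0 + 26172
= 26172

26172


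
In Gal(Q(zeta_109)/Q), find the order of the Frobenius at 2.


The Frobenius at p in Gal(Q(zeta_n)/Q) = (Z/nZ)* is the class of p, so its order is ord_109(2), the smallest k >= 1 with 2^k = 1 mod 109.
n = 109 = 109, phi(109) = 108; the order divides phi(n).
Divisors of 108: 1, 2, 3, 4, 6, 9, 12, 18, 27, 36, 54, 108
Repeated squaring mod 109: 2^1 = 2, 2^2 = 4, 2^4 = 16, 2^8 = 38, 2^16 = 27, 2^32 = 75, 2^64 = 66
Test divisors in increasing order:
  k=1: 2^1 = 2 mod 109
  k=2: 2^2 = 4 mod 109
  k=3: 2^3 = 4 * 2 = 8 mod 109
  k=4: 2^4 = 16 mod 109
  k=6: 2^6 = 16 * 4 = 64 mod 109
  k=9: 2^9 = 38 * 2 = 76 mod 109
  k=12: 2^12 = 38 * 16 = 63 mod 109
  k=18: 2^18 = 27 * 4 = 108 mod 109
  k=27: 2^27 = 27 * 38 * 4 * 2 = 33 mod 109
  k=36: 2^36 = 75 * 16 = 1 mod 109  <- first divisor giving 1
Order = 36

36


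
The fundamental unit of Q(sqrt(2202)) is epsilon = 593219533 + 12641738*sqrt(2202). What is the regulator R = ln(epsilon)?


epsilon = 593219533 + 12641738*sqrt(2202)
= 1.1864e+09
R = ln(1.1864e+09)
= 20.8942

20.8942


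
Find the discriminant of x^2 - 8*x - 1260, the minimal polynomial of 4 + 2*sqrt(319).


The element 4 + 2*sqrt(319) has minimal polynomial:
x^2 - 8*x - 1260
Discriminant = (-8)^2 - 4*(-1260)
= 64 + 5040
= 5104

5104


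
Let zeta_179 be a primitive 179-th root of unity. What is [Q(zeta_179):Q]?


The degree equals Euler's totient phi(179).
179 = 179
phi(179) = 178

178


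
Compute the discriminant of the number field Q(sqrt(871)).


For K = Q(sqrt(d)) with d squarefree: disc(K) = d if d = 1 mod 4, and disc(K) = 4d if d = 2 or 3 mod 4.
Here d = 871, and d mod 4 = 3.
d = 3 mod 4, not 1 (O_K = Z[sqrt(d)]), so disc(K) = 4d = 4 * (871) = 3484

3484


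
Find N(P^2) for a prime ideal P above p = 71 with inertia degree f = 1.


N(P^a) = p^(a*f)
= 71^(2*1)
= 71^2
= 5041

5041


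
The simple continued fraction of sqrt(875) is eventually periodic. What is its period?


Run the CF algorithm for sqrt(875).
a_0 = floor(sqrt(875)) = 29; set m_0=0, q_0=1.
Recurrence: m' = q*a - m,  q' = (d - m'^2)/q,  a' = floor((a_0 + m')/q').
  step 1: m=29, q=34, a=1
  step 2: m=5, q=25, a=1
  step 3: m=20, q=19, a=2
  step 4: m=18, q=29, a=1
  step 5: m=11, q=26, a=1
  step 6: m=15, q=25, a=1
  step 7: m=10, q=31, a=1
  step 8: m=21, q=14, a=3
  step 9: m=21, q=31, a=1
  step 10: m=10, q=25, a=1
  step 11: m=15, q=26, a=1
  step 12: m=11, q=29, a=1
  step 13: m=18, q=19, a=2
  step 14: m=20, q=25, a=1
  step 15: m=5, q=34, a=1
  step 16: m=29, q=1, a=58
a_16 = 2*a_0 = 58, so the period closes here.
sqrt(875) = [29; 1, 1, 2, 1, 1, 1, 1, 3, 1, 1, 1, 1, 2, 1, 1, 58]
Period length = 16

16


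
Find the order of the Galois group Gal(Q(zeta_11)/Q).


|Gal(Q(zeta_11)/Q)| = phi(11)
= 10

10


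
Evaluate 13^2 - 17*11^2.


x^2 - d*y^2
= 13^2 - 17*11^2
= 169 - 2057
= -1888

-1888


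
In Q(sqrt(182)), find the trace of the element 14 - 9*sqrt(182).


Tr(a + b*sqrt(d)) = (a + b*sqrt(d)) + (a - b*sqrt(d)) = 2a
= 2 * (14)
= 28

28


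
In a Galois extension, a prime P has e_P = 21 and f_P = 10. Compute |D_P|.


|D_P| = e * f
= 21 * 10
= 210

210


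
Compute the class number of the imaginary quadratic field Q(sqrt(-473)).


K = Q(sqrt(-473)). d mod 4 = 3, so D = disc(K) = 4d = -1892
h(K) equals the number of primitive reduced positive-definite forms (a, b, c) = a*x^2 + b*x*y + c*y^2 with b^2 - 4ac = D,
where reduced means |b| <= a <= c, with b >= 0 whenever |b| = a or a = c, and primitive means gcd(a, b, c) = 1.
Reduced forces 3a^2 <= |D| = 1892, so 1 <= a <= 25; b must have the parity of D, and c = (b^2 - D)/(4a) must be an integer >= a.
Enumerate a = 1..25, b in [-a, a]:
  a=1: (1, 0, 473)  [1]
  a=2: (2, 2, 237)  [1]
  a=3: (3, -2, 158), (3, 2, 158)  [2]
  a=4..5: none
  a=6: (6, -2, 79), (6, 2, 79)  [2]
  a=7..8: none
  a=9: (9, -4, 53), (9, 4, 53)  [2]
  a=10: none
  a=11: (11, 0, 43)  [1]
  a=12..17: none
  a=18: (18, -14, 29), (18, 14, 29)  [2]
  a=19..21: none
  a=22: (22, 22, 27)  [1]
  a=23..25: none
Total reduced forms: 1 + 1 + 2 + 2 + 2 + 1 + 2 + 1 = 12
h = 12

12


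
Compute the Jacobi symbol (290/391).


Compute (290/391) via quadratic reciprocity:
  pull out 2: (2/391) = +1  (since 391 mod 8 = 7)
  reciprocity: (145/391) -> +(391/145)
  reduce: (101/145)
  reciprocity: (101/145) -> +(145/101)
  reduce: (44/101)
  pull out 2: (2/101) = -1  (since 101 mod 8 = 5)
  pull out 2: (2/101) = -1  (since 101 mod 8 = 5)
  reciprocity: (11/101) -> +(101/11)
  reduce: (2/11)
  pull out 2: (2/11) = -1  (since 11 mod 8 = 3)
  (1/11) = 1
Product of signs = -1

-1


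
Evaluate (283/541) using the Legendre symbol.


p = 541 is prime, so compute (283/541) with the reciprocity algorithm (Jacobi-symbol steps: pull out 2s via (2/n), flip via reciprocity, reduce):
  reciprocity: (283/541) -> +(541/283)
  reduce: (258/283)
  pull out 2: (2/283) = -1  (since 283 mod 8 = 3)
  reciprocity: (129/283) -> +(283/129)
  reduce: (25/129)
  reciprocity: (25/129) -> +(129/25)
  reduce: (4/25)
  pull out 2: (2/25) = +1  (since 25 mod 8 = 1)
  pull out 2: (2/25) = +1  (since 25 mod 8 = 1)
  (1/25) = 1
Product of signs = -1
(283/541) = -1

-1


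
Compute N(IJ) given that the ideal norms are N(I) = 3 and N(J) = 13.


N(IJ) = N(I) * N(J)
= 3 * 13
= 39

39


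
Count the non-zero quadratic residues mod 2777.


For prime p, the number of non-zero quadratic residues is (p-1)/2.
= (2777-1)/2
= 1388

1388


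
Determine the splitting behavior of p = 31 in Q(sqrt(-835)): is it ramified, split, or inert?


K = Q(sqrt(-835)). Since d mod 4 = 1, disc(K) = -835.
Check p | disc: -835 mod 31 = 2.
p does not divide disc. Compute Legendre symbol (d/p):
2^((31-1)/2) mod 31 = 1
(d/p) = 1, so p splits: (p) = P*P' with e=1, f=1, g=2.
Therefore p is split.

split


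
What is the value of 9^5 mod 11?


p = 11 is prime and the exponent is (p-1)/2 = 5, so by Euler's criterion 9^5 = (9/11) = +1 or -1 mod 11.
Compute by square-and-multiply:
  5 = 4 + 1 (binary 101)
  Repeated squaring mod 11: 9^1 = 9, 9^2 = 4, 9^4 = 5
  9^5 = 9^4 * 9^1 = 5 * 9 mod 11
    5 * 9 = 45 = 1 mod 11
  9^5 = 1 mod 11
Result 1: 9 is a quadratic residue mod 11.
9^5 mod 11 = 1

1


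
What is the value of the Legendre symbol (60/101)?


p = 101 is prime, so compute (60/101) with the reciprocity algorithm (Jacobi-symbol steps: pull out 2s via (2/n), flip via reciprocity, reduce):
  pull out 2: (2/101) = -1  (since 101 mod 8 = 5)
  pull out 2: (2/101) = -1  (since 101 mod 8 = 5)
  reciprocity: (15/101) -> +(101/15)
  reduce: (11/15)
  reciprocity: (11/15) -> -(15/11)
  reduce: (4/11)
  pull out 2: (2/11) = -1  (since 11 mod 8 = 3)
  pull out 2: (2/11) = -1  (since 11 mod 8 = 3)
  (1/11) = 1
Product of signs = -1
(60/101) = -1

-1


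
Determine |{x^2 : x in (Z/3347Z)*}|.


For prime p, the number of non-zero quadratic residues is (p-1)/2.
= (3347-1)/2
= 1673

1673


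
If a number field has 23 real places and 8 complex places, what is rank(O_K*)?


By Dirichlet's unit theorem:
rank = r1 + r2 - 1
= 23 + 8 - 1
= 30

30


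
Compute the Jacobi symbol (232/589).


Compute (232/589) via quadratic reciprocity:
  pull out 2: (2/589) = -1  (since 589 mod 8 = 5)
  pull out 2: (2/589) = -1  (since 589 mod 8 = 5)
  pull out 2: (2/589) = -1  (since 589 mod 8 = 5)
  reciprocity: (29/589) -> +(589/29)
  reduce: (9/29)
  reciprocity: (9/29) -> +(29/9)
  reduce: (2/9)
  pull out 2: (2/9) = +1  (since 9 mod 8 = 1)
  (1/9) = 1
Product of signs = -1

-1


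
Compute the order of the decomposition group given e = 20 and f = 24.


|D_P| = e * f
= 20 * 24
= 480

480


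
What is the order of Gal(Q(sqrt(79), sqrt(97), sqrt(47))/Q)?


The 3 square roots of distinct primes are multiplicatively independent over Q,
so [K:Q] = 2^3 and Gal(K/Q) is isomorphic to (Z/2Z)^3.
|Gal| = 2^3 = 8

8


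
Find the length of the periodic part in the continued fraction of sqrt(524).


Run the CF algorithm for sqrt(524).
a_0 = floor(sqrt(524)) = 22; set m_0=0, q_0=1.
Recurrence: m' = q*a - m,  q' = (d - m'^2)/q,  a' = floor((a_0 + m')/q').
  step 1: m=22, q=40, a=1
  step 2: m=18, q=5, a=8
  step 3: m=22, q=8, a=5
  step 4: m=18, q=25, a=1
  step 5: m=7, q=19, a=1
  step 6: m=12, q=20, a=1
  step 7: m=8, q=23, a=1
  step 8: m=15, q=13, a=2
  step 9: m=11, q=31, a=1
  step 10: m=20, q=4, a=10
  step 11: m=20, q=31, a=1
  step 12: m=11, q=13, a=2
  step 13: m=15, q=23, a=1
  step 14: m=8, q=20, a=1
  step 15: m=12, q=19, a=1
  step 16: m=7, q=25, a=1
  step 17: m=18, q=8, a=5
  step 18: m=22, q=5, a=8
  step 19: m=18, q=40, a=1
  step 20: m=22, q=1, a=44
a_20 = 2*a_0 = 44, so the period closes here.
sqrt(524) = [22; 1, 8, 5, 1, 1, 1, 1, 2, 1, 10, 1, 2, 1, 1, 1, 1, 5, 8, 1, 44]
Period length = 20

20


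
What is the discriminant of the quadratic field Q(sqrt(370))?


For K = Q(sqrt(d)) with d squarefree: disc(K) = d if d = 1 mod 4, and disc(K) = 4d if d = 2 or 3 mod 4.
Here d = 370, and d mod 4 = 2.
d = 2 mod 4, not 1 (O_K = Z[sqrt(d)]), so disc(K) = 4d = 4 * (370) = 1480

1480


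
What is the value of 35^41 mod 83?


p = 83 is prime and the exponent is (p-1)/2 = 41, so by Euler's criterion 35^41 = (35/83) = +1 or -1 mod 83.
Compute by square-and-multiply:
  41 = 32 + 8 + 1 (binary 101001)
  Repeated squaring mod 83: 35^1 = 35, 35^2 = 63, 35^4 = 68, 35^8 = 59, 35^16 = 78, 35^32 = 25
  35^41 = 35^32 * 35^8 * 35^1 = 25 * 59 * 35 mod 83
    25 * 59 = 1475 = 64 mod 83
    64 * 35 = 2240 = 82 mod 83
  35^41 = 82 mod 83
Result 82 = p - 1 = -1 mod 83: 35 is a quadratic non-residue mod 83. As a residue in [0, p-1] the value is 82.
35^41 mod 83 = 82

82


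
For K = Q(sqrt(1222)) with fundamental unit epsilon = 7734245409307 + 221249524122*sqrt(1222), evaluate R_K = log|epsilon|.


epsilon = 7734245409307 + 221249524122*sqrt(1222)
= 1.5468e+13
R = ln(1.5468e+13)
= 30.3698

30.3698


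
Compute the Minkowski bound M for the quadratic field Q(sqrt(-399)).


d = -399, d mod 4 = 1, so disc(K) = d = -399; |disc(K)| = 399
Imaginary quadratic field, so n = 2, s = r2 = 1, r1 = 0
M = (n!/n^n) * (4/pi)^s * sqrt(|disc(K)|) = (2!/2^2) * (4/pi)^1 * sqrt(399)
= 0.5 * 1.273240 * 19.974984
= 12.7165

12.7165


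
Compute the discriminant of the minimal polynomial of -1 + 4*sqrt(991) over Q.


The element -1 + 4*sqrt(991) has minimal polynomial:
x^2 + 2*x - 15855
Discriminant = (2)^2 - 4*(-15855)
= 4 + 63420
= 63424

63424


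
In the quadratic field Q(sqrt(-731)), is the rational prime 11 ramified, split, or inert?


K = Q(sqrt(-731)). Since d mod 4 = 1, disc(K) = -731.
Check p | disc: -731 mod 11 = 6.
p does not divide disc. Compute Legendre symbol (d/p):
6^((11-1)/2) mod 11 = -1
(d/p) = -1, so p is inert: (p) stays prime with e=1, f=2, g=1.
Therefore p is inert.

inert


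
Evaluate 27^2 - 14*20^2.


x^2 - d*y^2
= 27^2 - 14*20^2
= 729 - 5600
= -4871

-4871


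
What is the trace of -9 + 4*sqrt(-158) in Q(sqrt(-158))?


Tr(a + b*sqrt(d)) = (a + b*sqrt(d)) + (a - b*sqrt(d)) = 2a
= 2 * (-9)
= -18

-18


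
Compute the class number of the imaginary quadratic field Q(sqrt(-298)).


K = Q(sqrt(-298)). d mod 4 = 2, so D = disc(K) = 4d = -1192
h(K) equals the number of primitive reduced positive-definite forms (a, b, c) = a*x^2 + b*x*y + c*y^2 with b^2 - 4ac = D,
where reduced means |b| <= a <= c, with b >= 0 whenever |b| = a or a = c, and primitive means gcd(a, b, c) = 1.
Reduced forces 3a^2 <= |D| = 1192, so 1 <= a <= 19; b must have the parity of D, and c = (b^2 - D)/(4a) must be an integer >= a.
Enumerate a = 1..19, b in [-a, a]:
  a=1: (1, 0, 298)  [1]
  a=2: (2, 0, 149)  [1]
  a=3..12: none
  a=13: (13, -2, 23), (13, 2, 23)  [2]
  a=14..16: none
  a=17: (17, -10, 19), (17, 10, 19)  [2]
  a=18..19: none
Total reduced forms: 1 + 1 + 2 + 2 = 6
h = 6

6


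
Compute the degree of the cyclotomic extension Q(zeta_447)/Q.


The degree equals Euler's totient phi(447).
447 = 3 * 149
phi(447) = 296

296


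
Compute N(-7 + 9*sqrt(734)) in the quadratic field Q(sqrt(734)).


N(a + b*sqrt(d)) = a^2 - d*b^2
= (-7)^2 - (734)*(9)^2
= 49 - 59454
= -59405

-59405


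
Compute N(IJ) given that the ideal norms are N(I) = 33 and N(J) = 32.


N(IJ) = N(I) * N(J)
= 33 * 32
= 1056

1056


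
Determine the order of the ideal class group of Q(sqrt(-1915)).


K = Q(sqrt(-1915)). d mod 4 = 1, so D = disc(K) = d = -1915
h(K) equals the number of primitive reduced positive-definite forms (a, b, c) = a*x^2 + b*x*y + c*y^2 with b^2 - 4ac = D,
where reduced means |b| <= a <= c, with b >= 0 whenever |b| = a or a = c, and primitive means gcd(a, b, c) = 1.
Reduced forces 3a^2 <= |D| = 1915, so 1 <= a <= 25; b must have the parity of D, and c = (b^2 - D)/(4a) must be an integer >= a.
Enumerate a = 1..25, b in [-a, a]:
  a=1: (1, 1, 479)  [1]
  a=2..4: none
  a=5: (5, 5, 97)  [1]
  a=6..12: none
  a=13: (13, -3, 37), (13, 3, 37)  [2]
  a=14..18: none
  a=19: (19, -17, 29), (19, 17, 29)  [2]
  a=20..25: none
Total reduced forms: 1 + 1 + 2 + 2 = 6
h = 6

6


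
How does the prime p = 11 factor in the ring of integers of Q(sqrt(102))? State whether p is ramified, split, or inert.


K = Q(sqrt(102)). Since d mod 4 = 2, disc(K) = 408.
Check p | disc: 408 mod 11 = 1.
p does not divide disc. Compute Legendre symbol (d/p):
3^((11-1)/2) mod 11 = 1
(d/p) = 1, so p splits: (p) = P*P' with e=1, f=1, g=2.
Therefore p is split.

split


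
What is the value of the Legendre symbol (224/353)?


p = 353 is prime, so compute (224/353) with the reciprocity algorithm (Jacobi-symbol steps: pull out 2s via (2/n), flip via reciprocity, reduce):
  pull out 2: (2/353) = +1  (since 353 mod 8 = 1)
  pull out 2: (2/353) = +1  (since 353 mod 8 = 1)
  pull out 2: (2/353) = +1  (since 353 mod 8 = 1)
  pull out 2: (2/353) = +1  (since 353 mod 8 = 1)
  pull out 2: (2/353) = +1  (since 353 mod 8 = 1)
  reciprocity: (7/353) -> +(353/7)
  reduce: (3/7)
  reciprocity: (3/7) -> -(7/3)
  reduce: (1/3)
  (1/3) = 1
Product of signs = -1
(224/353) = -1

-1


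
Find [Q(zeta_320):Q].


The degree equals Euler's totient phi(320).
320 = 2^6 * 5
phi(320) = 128

128


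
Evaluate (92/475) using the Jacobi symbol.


Compute (92/475) via quadratic reciprocity:
  pull out 2: (2/475) = -1  (since 475 mod 8 = 3)
  pull out 2: (2/475) = -1  (since 475 mod 8 = 3)
  reciprocity: (23/475) -> -(475/23)
  reduce: (15/23)
  reciprocity: (15/23) -> -(23/15)
  reduce: (8/15)
  pull out 2: (2/15) = +1  (since 15 mod 8 = 7)
  pull out 2: (2/15) = +1  (since 15 mod 8 = 7)
  pull out 2: (2/15) = +1  (since 15 mod 8 = 7)
  (1/15) = 1
Product of signs = 1

1


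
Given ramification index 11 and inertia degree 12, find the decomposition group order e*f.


|D_P| = e * f
= 11 * 12
= 132

132


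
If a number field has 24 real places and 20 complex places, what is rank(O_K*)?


By Dirichlet's unit theorem:
rank = r1 + r2 - 1
= 24 + 20 - 1
= 43

43


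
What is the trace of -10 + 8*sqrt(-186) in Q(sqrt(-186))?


Tr(a + b*sqrt(d)) = (a + b*sqrt(d)) + (a - b*sqrt(d)) = 2a
= 2 * (-10)
= -20

-20


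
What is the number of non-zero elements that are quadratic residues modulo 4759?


For prime p, the number of non-zero quadratic residues is (p-1)/2.
= (4759-1)/2
= 2379

2379


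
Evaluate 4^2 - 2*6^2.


x^2 - d*y^2
= 4^2 - 2*6^2
= 16 - 72
= -56

-56


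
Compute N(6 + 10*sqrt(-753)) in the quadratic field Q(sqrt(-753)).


N(a + b*sqrt(d)) = a^2 - d*b^2
= (6)^2 - (-753)*(10)^2
= 36 + 75300
= 75336

75336


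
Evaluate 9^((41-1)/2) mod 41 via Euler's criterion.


p = 41 is prime and the exponent is (p-1)/2 = 20, so by Euler's criterion 9^20 = (9/41) = +1 or -1 mod 41.
Compute by square-and-multiply:
  20 = 16 + 4 (binary 10100)
  Repeated squaring mod 41: 9^1 = 9, 9^2 = 40, 9^4 = 1, 9^8 = 1, 9^16 = 1
  9^20 = 9^16 * 9^4 = 1 * 1 mod 41
    1 * 1 = 1 = 1 mod 41
  9^20 = 1 mod 41
Result 1: 9 is a quadratic residue mod 41.
9^20 mod 41 = 1

1


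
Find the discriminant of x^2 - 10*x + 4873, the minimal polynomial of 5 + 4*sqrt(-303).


The element 5 + 4*sqrt(-303) has minimal polynomial:
x^2 - 10*x + 4873
Discriminant = (-10)^2 - 4*(4873)
= 100 - 19492
= -19392

-19392


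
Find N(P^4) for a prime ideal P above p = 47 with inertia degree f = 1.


N(P^a) = p^(a*f)
= 47^(4*1)
= 47^4
= 4879681

4879681


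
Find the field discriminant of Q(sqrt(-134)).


For K = Q(sqrt(d)) with d squarefree: disc(K) = d if d = 1 mod 4, and disc(K) = 4d if d = 2 or 3 mod 4.
Here d = -134, and d mod 4 = 2.
d = 2 mod 4, not 1 (O_K = Z[sqrt(d)]), so disc(K) = 4d = 4 * (-134) = -536

-536


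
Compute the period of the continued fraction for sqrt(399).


Run the CF algorithm for sqrt(399).
a_0 = floor(sqrt(399)) = 19; set m_0=0, q_0=1.
Recurrence: m' = q*a - m,  q' = (d - m'^2)/q,  a' = floor((a_0 + m')/q').
  step 1: m=19, q=38, a=1
  step 2: m=19, q=1, a=38
a_2 = 2*a_0 = 38, so the period closes here.
sqrt(399) = [19; 1, 38]
Period length = 2

2


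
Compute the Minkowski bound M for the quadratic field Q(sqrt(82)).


d = 82, d mod 4 = 2, so disc(K) = 4d = 328; |disc(K)| = 328
Real quadratic field, so n = 2, s = r2 = 0, r1 = 2
M = (n!/n^n) * (4/pi)^s * sqrt(|disc(K)|) = (2!/2^2) * (4/pi)^0 * sqrt(328)
= 0.5 * 1.000000 * 18.110770
= 9.0554

9.0554


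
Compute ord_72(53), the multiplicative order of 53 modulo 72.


We want ord_72(53), the smallest k >= 1 with 53^k = 1 mod 72.
n = 72 = 2^3 * 3^2, phi(72) = 24; the order divides phi(n).
Divisors of 24: 1, 2, 3, 4, 6, 8, 12, 24
Repeated squaring mod 72: 53^1 = 53, 53^2 = 1, 53^4 = 1, 53^8 = 1, 53^16 = 1
Test divisors in increasing order:
  k=1: 53^1 = 53 mod 72
  k=2: 53^2 = 1 mod 72  <- first divisor giving 1
Order = 2

2


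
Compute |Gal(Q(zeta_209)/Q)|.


|Gal(Q(zeta_209)/Q)| = phi(209)
= 180

180


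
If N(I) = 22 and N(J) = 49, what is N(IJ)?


N(IJ) = N(I) * N(J)
= 22 * 49
= 1078

1078


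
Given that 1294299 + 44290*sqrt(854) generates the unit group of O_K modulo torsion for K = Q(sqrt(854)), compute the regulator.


epsilon = 1294299 + 44290*sqrt(854)
= 2.5886e+06
R = ln(2.5886e+06)
= 14.7666

14.7666


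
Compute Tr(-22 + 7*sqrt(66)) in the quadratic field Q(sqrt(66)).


Tr(a + b*sqrt(d)) = (a + b*sqrt(d)) + (a - b*sqrt(d)) = 2a
= 2 * (-22)
= -44

-44


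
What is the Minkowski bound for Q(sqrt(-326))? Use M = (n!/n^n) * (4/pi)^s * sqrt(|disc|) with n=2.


d = -326, d mod 4 = 2, so disc(K) = 4d = -1304; |disc(K)| = 1304
Imaginary quadratic field, so n = 2, s = r2 = 1, r1 = 0
M = (n!/n^n) * (4/pi)^s * sqrt(|disc(K)|) = (2!/2^2) * (4/pi)^1 * sqrt(1304)
= 0.5 * 1.273240 * 36.110940
= 22.9889

22.9889


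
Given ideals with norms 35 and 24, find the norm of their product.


N(IJ) = N(I) * N(J)
= 35 * 24
= 840

840


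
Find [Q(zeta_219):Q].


The degree equals Euler's totient phi(219).
219 = 3 * 73
phi(219) = 144

144


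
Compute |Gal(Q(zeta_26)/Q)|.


|Gal(Q(zeta_26)/Q)| = phi(26)
= 12

12


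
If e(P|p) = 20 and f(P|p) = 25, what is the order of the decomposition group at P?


|D_P| = e * f
= 20 * 25
= 500

500


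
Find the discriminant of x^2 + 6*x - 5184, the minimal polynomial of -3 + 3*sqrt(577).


The element -3 + 3*sqrt(577) has minimal polynomial:
x^2 + 6*x - 5184
Discriminant = (6)^2 - 4*(-5184)
= 36 + 20736
= 20772

20772


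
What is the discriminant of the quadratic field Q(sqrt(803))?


For K = Q(sqrt(d)) with d squarefree: disc(K) = d if d = 1 mod 4, and disc(K) = 4d if d = 2 or 3 mod 4.
Here d = 803, and d mod 4 = 3.
d = 3 mod 4, not 1 (O_K = Z[sqrt(d)]), so disc(K) = 4d = 4 * (803) = 3212

3212


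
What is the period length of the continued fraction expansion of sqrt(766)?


Run the CF algorithm for sqrt(766).
a_0 = floor(sqrt(766)) = 27; set m_0=0, q_0=1.
Recurrence: m' = q*a - m,  q' = (d - m'^2)/q,  a' = floor((a_0 + m')/q').
  step 1: m=27, q=37, a=1
  step 2: m=10, q=18, a=2
  step 3: m=26, q=5, a=10
  step 4: m=24, q=38, a=1
  step 5: m=14, q=15, a=2
  step 6: m=16, q=34, a=1
  step 7: m=18, q=13, a=3
  step 8: m=21, q=25, a=1
  step 9: m=4, q=30, a=1
  step 10: m=26, q=3, a=17
  step 11: m=25, q=47, a=1
  step 12: m=22, q=6, a=8
  step 13: m=26, q=15, a=3
  step 14: m=19, q=27, a=1
  step 15: m=8, q=26, a=1
  step 16: m=18, q=17, a=2
  step 17: m=16, q=30, a=1
  step 18: m=14, q=19, a=2
  step 19: m=24, q=10, a=5
  step 20: m=26, q=9, a=5
  step 21: m=19, q=45, a=1
  step 22: m=26, q=2, a=26
  step 23: m=26, q=45, a=1
  step 24: m=19, q=9, a=5
  step 25: m=26, q=10, a=5
  step 26: m=24, q=19, a=2
  step 27: m=14, q=30, a=1
  step 28: m=16, q=17, a=2
  step 29: m=18, q=26, a=1
  step 30: m=8, q=27, a=1
  step 31: m=19, q=15, a=3
  step 32: m=26, q=6, a=8
  step 33: m=22, q=47, a=1
  step 34: m=25, q=3, a=17
  step 35: m=26, q=30, a=1
  step 36: m=4, q=25, a=1
  step 37: m=21, q=13, a=3
  step 38: m=18, q=34, a=1
  step 39: m=16, q=15, a=2
  step 40: m=14, q=38, a=1
  step 41: m=24, q=5, a=10
  step 42: m=26, q=18, a=2
  step 43: m=10, q=37, a=1
  step 44: m=27, q=1, a=54
a_44 = 2*a_0 = 54, so the period closes here.
sqrt(766) = [27; 1, 2, 10, 1, 2, 1, 3, 1, 1, 17, 1, 8, 3, 1, 1, 2, 1, 2, 5, 5, 1, 26, 1, 5, 5, 2, 1, 2, 1, 1, 3, 8, 1, 17, 1, 1, 3, 1, 2, 1, 10, 2, 1, 54]
Period length = 44

44


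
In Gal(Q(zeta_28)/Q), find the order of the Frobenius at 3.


The Frobenius at p in Gal(Q(zeta_n)/Q) = (Z/nZ)* is the class of p, so its order is ord_28(3), the smallest k >= 1 with 3^k = 1 mod 28.
n = 28 = 2^2 * 7, phi(28) = 12; the order divides phi(n).
Divisors of 12: 1, 2, 3, 4, 6, 12
Repeated squaring mod 28: 3^1 = 3, 3^2 = 9, 3^4 = 25, 3^8 = 9
Test divisors in increasing order:
  k=1: 3^1 = 3 mod 28
  k=2: 3^2 = 9 mod 28
  k=3: 3^3 = 9 * 3 = 27 mod 28
  k=4: 3^4 = 25 mod 28
  k=6: 3^6 = 25 * 9 = 1 mod 28  <- first divisor giving 1
Order = 6

6


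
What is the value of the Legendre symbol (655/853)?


p = 853 is prime, so compute (655/853) with the reciprocity algorithm (Jacobi-symbol steps: pull out 2s via (2/n), flip via reciprocity, reduce):
  reciprocity: (655/853) -> +(853/655)
  reduce: (198/655)
  pull out 2: (2/655) = +1  (since 655 mod 8 = 7)
  reciprocity: (99/655) -> -(655/99)
  reduce: (61/99)
  reciprocity: (61/99) -> +(99/61)
  reduce: (38/61)
  pull out 2: (2/61) = -1  (since 61 mod 8 = 5)
  reciprocity: (19/61) -> +(61/19)
  reduce: (4/19)
  pull out 2: (2/19) = -1  (since 19 mod 8 = 3)
  pull out 2: (2/19) = -1  (since 19 mod 8 = 3)
  (1/19) = 1
Product of signs = 1
(655/853) = 1

1


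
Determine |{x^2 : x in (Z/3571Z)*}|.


For prime p, the number of non-zero quadratic residues is (p-1)/2.
= (3571-1)/2
= 1785

1785


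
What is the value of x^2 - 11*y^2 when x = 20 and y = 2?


x^2 - d*y^2
= 20^2 - 11*2^2
= 400 - 44
= 356

356


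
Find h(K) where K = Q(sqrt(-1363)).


K = Q(sqrt(-1363)). d mod 4 = 1, so D = disc(K) = d = -1363
h(K) equals the number of primitive reduced positive-definite forms (a, b, c) = a*x^2 + b*x*y + c*y^2 with b^2 - 4ac = D,
where reduced means |b| <= a <= c, with b >= 0 whenever |b| = a or a = c, and primitive means gcd(a, b, c) = 1.
Reduced forces 3a^2 <= |D| = 1363, so 1 <= a <= 21; b must have the parity of D, and c = (b^2 - D)/(4a) must be an integer >= a.
Enumerate a = 1..21, b in [-a, a]:
  a=1: (1, 1, 341)  [1]
  a=2..6: none
  a=7: (7, -3, 49), (7, 3, 49)  [2]
  a=8..10: none
  a=11: (11, -1, 31), (11, 1, 31)  [2]
  a=12..18: none
  a=19: (19, 9, 19)  [1]
  a=20..21: none
Total reduced forms: 1 + 2 + 2 + 1 = 6
h = 6

6


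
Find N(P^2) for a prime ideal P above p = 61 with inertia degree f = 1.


N(P^a) = p^(a*f)
= 61^(2*1)
= 61^2
= 3721

3721


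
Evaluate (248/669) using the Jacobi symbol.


Compute (248/669) via quadratic reciprocity:
  pull out 2: (2/669) = -1  (since 669 mod 8 = 5)
  pull out 2: (2/669) = -1  (since 669 mod 8 = 5)
  pull out 2: (2/669) = -1  (since 669 mod 8 = 5)
  reciprocity: (31/669) -> +(669/31)
  reduce: (18/31)
  pull out 2: (2/31) = +1  (since 31 mod 8 = 7)
  reciprocity: (9/31) -> +(31/9)
  reduce: (4/9)
  pull out 2: (2/9) = +1  (since 9 mod 8 = 1)
  pull out 2: (2/9) = +1  (since 9 mod 8 = 1)
  (1/9) = 1
Product of signs = -1

-1


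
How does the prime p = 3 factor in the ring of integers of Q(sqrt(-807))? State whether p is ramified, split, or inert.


K = Q(sqrt(-807)). Since d mod 4 = 1, disc(K) = -807.
Check p | disc: -807 mod 3 = 0.
p divides disc, so p ramifies: (p) = P^2 with e=2, f=1, g=1.
Therefore p is ramified.

ramified


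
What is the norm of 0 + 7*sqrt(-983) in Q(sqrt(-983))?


N(a + b*sqrt(d)) = a^2 - d*b^2
= (0)^2 - (-983)*(7)^2
= 0 + 48167
= 48167

48167


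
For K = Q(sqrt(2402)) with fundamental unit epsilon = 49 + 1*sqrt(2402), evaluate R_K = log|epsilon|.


epsilon = 49 + 1*sqrt(2402)
= 98.0102
R = ln(98.0102)
= 4.5851

4.5851


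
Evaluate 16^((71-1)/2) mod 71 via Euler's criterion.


p = 71 is prime and the exponent is (p-1)/2 = 35, so by Euler's criterion 16^35 = (16/71) = +1 or -1 mod 71.
Compute by square-and-multiply:
  35 = 32 + 2 + 1 (binary 100011)
  Repeated squaring mod 71: 16^1 = 16, 16^2 = 43, 16^4 = 3, 16^8 = 9, 16^16 = 10, 16^32 = 29
  16^35 = 16^32 * 16^2 * 16^1 = 29 * 43 * 16 mod 71
    29 * 43 = 1247 = 40 mod 71
    40 * 16 = 640 = 1 mod 71
  16^35 = 1 mod 71
Result 1: 16 is a quadratic residue mod 71.
16^35 mod 71 = 1

1


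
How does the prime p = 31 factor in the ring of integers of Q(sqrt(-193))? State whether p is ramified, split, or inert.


K = Q(sqrt(-193)). Since d mod 4 = 3, disc(K) = -772.
Check p | disc: -772 mod 31 = 3.
p does not divide disc. Compute Legendre symbol (d/p):
24^((31-1)/2) mod 31 = -1
(d/p) = -1, so p is inert: (p) stays prime with e=1, f=2, g=1.
Therefore p is inert.

inert


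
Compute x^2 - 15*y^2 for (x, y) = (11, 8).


x^2 - d*y^2
= 11^2 - 15*8^2
= 121 - 960
= -839

-839


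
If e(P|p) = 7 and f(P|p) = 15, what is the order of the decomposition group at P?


|D_P| = e * f
= 7 * 15
= 105

105


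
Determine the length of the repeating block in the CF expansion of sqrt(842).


Run the CF algorithm for sqrt(842).
a_0 = floor(sqrt(842)) = 29; set m_0=0, q_0=1.
Recurrence: m' = q*a - m,  q' = (d - m'^2)/q,  a' = floor((a_0 + m')/q').
  step 1: m=29, q=1, a=58
a_1 = 2*a_0 = 58, so the period closes here.
sqrt(842) = [29; 58]
Period length = 1

1


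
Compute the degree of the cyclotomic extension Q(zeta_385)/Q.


The degree equals Euler's totient phi(385).
385 = 5 * 7 * 11
phi(385) = 240

240


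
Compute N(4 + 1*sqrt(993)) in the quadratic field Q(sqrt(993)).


N(a + b*sqrt(d)) = a^2 - d*b^2
= (4)^2 - (993)*(1)^2
= 16 - 993
= -977

-977


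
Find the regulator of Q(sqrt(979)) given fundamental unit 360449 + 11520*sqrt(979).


epsilon = 360449 + 11520*sqrt(979)
= 720898.0000
R = ln(720898.0000)
= 13.4883

13.4883


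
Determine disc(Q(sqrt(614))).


For K = Q(sqrt(d)) with d squarefree: disc(K) = d if d = 1 mod 4, and disc(K) = 4d if d = 2 or 3 mod 4.
Here d = 614, and d mod 4 = 2.
d = 2 mod 4, not 1 (O_K = Z[sqrt(d)]), so disc(K) = 4d = 4 * (614) = 2456

2456


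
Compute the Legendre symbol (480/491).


p = 491 is prime, so compute (480/491) with the reciprocity algorithm (Jacobi-symbol steps: pull out 2s via (2/n), flip via reciprocity, reduce):
  pull out 2: (2/491) = -1  (since 491 mod 8 = 3)
  pull out 2: (2/491) = -1  (since 491 mod 8 = 3)
  pull out 2: (2/491) = -1  (since 491 mod 8 = 3)
  pull out 2: (2/491) = -1  (since 491 mod 8 = 3)
  pull out 2: (2/491) = -1  (since 491 mod 8 = 3)
  reciprocity: (15/491) -> -(491/15)
  reduce: (11/15)
  reciprocity: (11/15) -> -(15/11)
  reduce: (4/11)
  pull out 2: (2/11) = -1  (since 11 mod 8 = 3)
  pull out 2: (2/11) = -1  (since 11 mod 8 = 3)
  (1/11) = 1
Product of signs = -1
(480/491) = -1

-1


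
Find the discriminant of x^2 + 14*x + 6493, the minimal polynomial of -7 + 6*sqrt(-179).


The element -7 + 6*sqrt(-179) has minimal polynomial:
x^2 + 14*x + 6493
Discriminant = (14)^2 - 4*(6493)
= 196 - 25972
= -25776

-25776


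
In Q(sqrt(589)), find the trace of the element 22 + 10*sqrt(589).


Tr(a + b*sqrt(d)) = (a + b*sqrt(d)) + (a - b*sqrt(d)) = 2a
= 2 * (22)
= 44

44


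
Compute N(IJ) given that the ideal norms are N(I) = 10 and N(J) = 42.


N(IJ) = N(I) * N(J)
= 10 * 42
= 420

420


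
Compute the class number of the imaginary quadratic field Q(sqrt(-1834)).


K = Q(sqrt(-1834)). d mod 4 = 2, so D = disc(K) = 4d = -7336
h(K) equals the number of primitive reduced positive-definite forms (a, b, c) = a*x^2 + b*x*y + c*y^2 with b^2 - 4ac = D,
where reduced means |b| <= a <= c, with b >= 0 whenever |b| = a or a = c, and primitive means gcd(a, b, c) = 1.
Reduced forces 3a^2 <= |D| = 7336, so 1 <= a <= 49; b must have the parity of D, and c = (b^2 - D)/(4a) must be an integer >= a.
Enumerate a = 1..49, b in [-a, a]:
  a=1: (1, 0, 1834)  [1]
  a=2: (2, 0, 917)  [1]
  a=3..4: none
  a=5: (5, -2, 367), (5, 2, 367)  [2]
  a=6: none
  a=7: (7, 0, 262)  [1]
  a=8..9: none
  a=10: (10, -8, 185), (10, 8, 185)  [2]
  a=11: (11, -10, 169), (11, 10, 169)  [2]
  a=12: none
  a=13: (13, -10, 143), (13, 10, 143)  [2]
  a=14: (14, 0, 131)  [1]
  a=15..16: none
  a=17: (17, -12, 110), (17, 12, 110)  [2]
  a=18: none
  a=19: (19, -6, 97), (19, 6, 97)  [2]
  a=20..21: none
  a=22: (22, -12, 85), (22, 12, 85)  [2]
  a=23: (23, -22, 85), (23, 22, 85)  [2]
  a=24: none
  a=25: (25, -8, 74), (25, 8, 74)  [2]
  a=26: (26, -16, 73), (26, 16, 73)  [2]
  a=27..28: none
  a=29: (29, -28, 70), (29, 28, 70)  [2]
  a=30..33: none
  a=34: (34, -12, 55), (34, 12, 55)  [2]
  a=35: (35, -28, 58), (35, 28, 58)  [2]
  a=36: none
  a=37: (37, -8, 50), (37, 8, 50)  [2]
  a=38: (38, -32, 55), (38, 32, 55)  [2]
  a=39..42: none
  a=43: (43, -24, 46), (43, 24, 46)  [2]
  a=44..49: none
Total reduced forms: 1 + 1 + 2 + 1 + 2 + 2 + 2 + 1 + 2 + 2 + 2 + 2 + 2 + 2 + 2 + 2 + 2 + 2 + 2 + 2 = 36
h = 36

36


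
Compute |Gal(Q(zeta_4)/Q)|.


|Gal(Q(zeta_4)/Q)| = phi(4)
= 2

2


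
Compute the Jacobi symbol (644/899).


Compute (644/899) via quadratic reciprocity:
  pull out 2: (2/899) = -1  (since 899 mod 8 = 3)
  pull out 2: (2/899) = -1  (since 899 mod 8 = 3)
  reciprocity: (161/899) -> +(899/161)
  reduce: (94/161)
  pull out 2: (2/161) = +1  (since 161 mod 8 = 1)
  reciprocity: (47/161) -> +(161/47)
  reduce: (20/47)
  pull out 2: (2/47) = +1  (since 47 mod 8 = 7)
  pull out 2: (2/47) = +1  (since 47 mod 8 = 7)
  reciprocity: (5/47) -> +(47/5)
  reduce: (2/5)
  pull out 2: (2/5) = -1  (since 5 mod 8 = 5)
  (1/5) = 1
Product of signs = -1

-1


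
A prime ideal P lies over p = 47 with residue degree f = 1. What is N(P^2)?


N(P^a) = p^(a*f)
= 47^(2*1)
= 47^2
= 2209

2209


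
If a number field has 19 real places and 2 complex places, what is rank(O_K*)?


By Dirichlet's unit theorem:
rank = r1 + r2 - 1
= 19 + 2 - 1
= 20

20


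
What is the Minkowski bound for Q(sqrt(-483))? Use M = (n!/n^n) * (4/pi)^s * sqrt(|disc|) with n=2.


d = -483, d mod 4 = 1, so disc(K) = d = -483; |disc(K)| = 483
Imaginary quadratic field, so n = 2, s = r2 = 1, r1 = 0
M = (n!/n^n) * (4/pi)^s * sqrt(|disc(K)|) = (2!/2^2) * (4/pi)^1 * sqrt(483)
= 0.5 * 1.273240 * 21.977261
= 13.9912

13.9912


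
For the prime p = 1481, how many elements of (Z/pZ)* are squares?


For prime p, the number of non-zero quadratic residues is (p-1)/2.
= (1481-1)/2
= 740

740
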